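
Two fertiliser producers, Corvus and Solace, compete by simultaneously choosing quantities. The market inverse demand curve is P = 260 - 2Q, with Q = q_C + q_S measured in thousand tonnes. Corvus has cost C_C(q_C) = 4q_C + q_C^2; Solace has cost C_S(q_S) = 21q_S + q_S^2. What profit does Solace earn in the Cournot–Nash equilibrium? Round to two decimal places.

2490.48

Corvus's profit: π_C = (260 - 2Q)q_C - (4q_C + q_C²). Setting ∂π_C/∂q_C = 0: 256 - 6q_C - 2(q_S) = 0.
Solace's profit: π_S = (260 - 2Q)q_S - (21q_S + q_S²). Setting ∂π_S/∂q_S = 0: 239 - 6q_S - 2(q_C) = 0.
Best responses: q_C = (256 - 2q_S)/6, q_S = (239 - 2q_C)/6.
Substituting one into the other gives q_C = 529/16 and q_S = 461/16.
Price P = 260 - 2·(495/8) = 545/4.
Solace's profit: (545/4)·(461/16) - 21·(461/16) - (461/16)² = 2490.4805.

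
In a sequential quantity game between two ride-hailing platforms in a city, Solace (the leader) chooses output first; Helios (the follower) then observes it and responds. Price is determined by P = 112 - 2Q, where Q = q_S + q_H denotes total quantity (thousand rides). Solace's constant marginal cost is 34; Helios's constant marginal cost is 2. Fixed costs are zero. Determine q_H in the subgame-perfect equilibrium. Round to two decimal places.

The follower Helios best-responds to any q_S: π_H = (112 - 2Q)q_H - 2q_H.
∂π_H/∂q_H = 110 - 2q_S - 4q_H = 0 gives the reaction function q_H = (110 - 2q_S)/4.
The leader anticipates this reaction. Substituting into P = 112 - 2Q gives P = 57 - q_S, so π_S = (57 - q_S)q_S - 34q_S.
Maximising: ∂π_S/∂q_S = 23 - 2q_S = 0, giving q_S = 23/2.
Then q_H = (110 - 2·(23/2))/4 = 87/4.

21.75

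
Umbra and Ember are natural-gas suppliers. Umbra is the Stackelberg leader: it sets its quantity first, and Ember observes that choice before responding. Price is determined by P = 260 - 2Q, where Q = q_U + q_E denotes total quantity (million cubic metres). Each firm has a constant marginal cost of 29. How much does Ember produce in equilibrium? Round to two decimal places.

28.88

Solve by backward induction. Given q_U, the follower Ember maximises π_E = (260 - 2q_U - 2q_E)q_E - 29q_E.
Setting the follower's marginal profit to zero, 231 - 2q_U - 4q_E = 0, i.e. q_E = (231 - 2q_U)/4.
The leader anticipates this reaction. Substituting into P = 260 - 2Q gives P = 289/2 - q_U, so π_U = (289/2 - q_U)q_U - 29q_U.
Leader FOC: 231/2 - 2q_U = 0, so q_U = 231/4.
Then q_E = (231 - 2·(231/4))/4 = 231/8.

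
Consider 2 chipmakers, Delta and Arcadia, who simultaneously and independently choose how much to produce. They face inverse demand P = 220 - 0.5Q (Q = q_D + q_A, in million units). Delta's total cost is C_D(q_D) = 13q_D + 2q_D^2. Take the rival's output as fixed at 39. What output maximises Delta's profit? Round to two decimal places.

With the rival's output fixed at 39, Delta's profit is π_D = (220 - (1/2)·39 - (1/2)q_D)q_D - (13q_D + 2q_D²) = (401/2 - (1/2)q_D)q_D - (13q_D + 2q_D²).
∂π_D/∂q_D = 375/2 - 5q_D = 0, so q_D = 75/2.

37.50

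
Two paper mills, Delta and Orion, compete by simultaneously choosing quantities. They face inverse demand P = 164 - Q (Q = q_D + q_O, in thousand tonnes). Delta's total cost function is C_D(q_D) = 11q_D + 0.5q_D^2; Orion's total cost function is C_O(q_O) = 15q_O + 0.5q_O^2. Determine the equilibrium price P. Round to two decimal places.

88.50

Delta's profit: π_D = (164 - Q)q_D - (11q_D + (1/2)q_D²). Setting ∂π_D/∂q_D = 0: 153 - 3q_D - (q_O) = 0.
Orion's profit: π_O = (164 - Q)q_O - (15q_O + (1/2)q_O²). Setting ∂π_O/∂q_O = 0: 149 - 3q_O - (q_D) = 0.
So q_D = (153 - q_O)/3 and q_O = (149 - q_D)/3.
Substituting one into the other gives q_D = 155/4 and q_O = 147/4.
Total output Q = 151/2, so price P = 164 - 151/2 = 177/2.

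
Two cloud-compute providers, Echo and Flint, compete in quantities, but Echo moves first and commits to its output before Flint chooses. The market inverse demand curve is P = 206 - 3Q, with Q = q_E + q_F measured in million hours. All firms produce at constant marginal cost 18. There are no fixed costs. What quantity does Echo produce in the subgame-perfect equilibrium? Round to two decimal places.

Solve by backward induction. Given q_E, the follower Flint maximises π_F = (206 - 3q_E - 3q_F)q_F - 18q_F.
Setting the follower's marginal profit to zero, 188 - 3q_E - 6q_F = 0, i.e. q_F = (188 - 3q_E)/6.
Echo substitutes q_F(q_E) into its own profit: π_E = q_E(206 - 3q_E - (188 - 3q_E)/2) - 18q_E = (112 - (3/2)q_E)q_E - 18q_E.
Maximising: ∂π_E/∂q_E = 94 - 3q_E = 0, giving q_E = 94/3.
Then q_F = (188 - 3·(94/3))/6 = 47/3.

31.33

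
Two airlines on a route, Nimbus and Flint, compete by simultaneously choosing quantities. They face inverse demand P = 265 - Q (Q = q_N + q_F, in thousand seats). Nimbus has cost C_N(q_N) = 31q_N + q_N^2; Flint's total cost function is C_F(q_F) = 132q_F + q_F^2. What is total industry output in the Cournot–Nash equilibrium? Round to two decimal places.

Nimbus's profit: π_N = (265 - Q)q_N - (31q_N + q_N²). Setting ∂π_N/∂q_N = 0: 234 - 4q_N - (q_F) = 0.
Flint's first-order condition: 133 - 4q_F - (q_N) = 0.
Rearranging gives the reaction functions q_N = (234 - q_F)/4 and q_F = (133 - q_N)/4.
Substituting one into the other gives q_N = 803/15 and q_F = 298/15.
Total output Q = 803/15 + 298/15 = 367/5.

73.40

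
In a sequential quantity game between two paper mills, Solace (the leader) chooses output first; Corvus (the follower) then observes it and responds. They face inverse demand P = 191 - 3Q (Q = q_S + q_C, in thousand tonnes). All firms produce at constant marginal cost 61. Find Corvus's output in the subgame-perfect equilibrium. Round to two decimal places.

10.83

The follower Corvus best-responds to any q_S: π_C = (191 - 3Q)q_C - 61q_C.
∂π_C/∂q_C = 130 - 3q_S - 6q_C = 0 gives the reaction function q_C = (130 - 3q_S)/6.
Solace substitutes q_C(q_S) into its own profit: π_S = q_S(191 - 3q_S - (130 - 3q_S)/2) - 61q_S = (126 - (3/2)q_S)q_S - 61q_S.
Leader FOC: 65 - 3q_S = 0, so q_S = 65/3.
Then q_C = (130 - 3·(65/3))/6 = 65/6.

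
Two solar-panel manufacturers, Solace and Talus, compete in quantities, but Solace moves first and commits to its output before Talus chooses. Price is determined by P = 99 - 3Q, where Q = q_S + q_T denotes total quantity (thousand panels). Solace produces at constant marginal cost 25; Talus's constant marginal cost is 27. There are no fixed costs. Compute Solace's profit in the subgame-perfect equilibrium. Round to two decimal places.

240.67

The follower Talus best-responds to any q_S: π_T = (99 - 3Q)q_T - 27q_T.
Setting the follower's marginal profit to zero, 72 - 3q_S - 6q_T = 0, i.e. q_T = (72 - 3q_S)/6.
Solace substitutes q_T(q_S) into its own profit: π_S = q_S(99 - 3q_S - (72 - 3q_S)/2) - 25q_S = (63 - (3/2)q_S)q_S - 25q_S.
The leader's first-order condition 38 - 3q_S = 0 yields q_S = 38/3.
Then q_T = (72 - 3·(38/3))/6 = 17/3.
Price P = 99 - 3·(55/3) = 44.
Solace's profit: (44 - 25)·(38/3) = 722/3.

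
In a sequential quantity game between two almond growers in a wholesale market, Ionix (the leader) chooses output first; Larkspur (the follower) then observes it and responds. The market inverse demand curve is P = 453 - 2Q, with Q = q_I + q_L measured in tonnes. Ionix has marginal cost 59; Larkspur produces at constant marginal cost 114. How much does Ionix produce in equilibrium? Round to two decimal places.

112.25

Solve by backward induction. Given q_I, the follower Larkspur maximises π_L = (453 - 2q_I - 2q_L)q_L - 114q_L.
Setting the follower's marginal profit to zero, 339 - 2q_I - 4q_L = 0, i.e. q_L = (339 - 2q_I)/4.
The leader anticipates this reaction. Substituting into P = 453 - 2Q gives P = 567/2 - q_I, so π_I = (567/2 - q_I)q_I - 59q_I.
Maximising: ∂π_I/∂q_I = 449/2 - 2q_I = 0, giving q_I = 449/4.
Then q_L = (339 - 2·(449/4))/4 = 229/8.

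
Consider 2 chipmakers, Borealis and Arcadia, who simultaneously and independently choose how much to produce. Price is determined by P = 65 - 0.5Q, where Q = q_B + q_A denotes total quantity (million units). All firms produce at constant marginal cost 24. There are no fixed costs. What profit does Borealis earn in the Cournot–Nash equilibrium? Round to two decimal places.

373.56

A representative firm's profit is π_i = q_i(65 - 0.5Q) - 24q_i.
Setting ∂π_i/∂q_i = 0 with rivals' quantities fixed: 41 - q_i - (1/2)q_j = 0.
With identical firms every q_j equals q_i, so q_j = q_i and 41 = (3/2)q_i, giving q_i = 82/3.
Price P = 65 - (1/2)·(164/3) = 113/3.
Borealis's profit: (113/3 - 24)·(82/3) = 373.5556.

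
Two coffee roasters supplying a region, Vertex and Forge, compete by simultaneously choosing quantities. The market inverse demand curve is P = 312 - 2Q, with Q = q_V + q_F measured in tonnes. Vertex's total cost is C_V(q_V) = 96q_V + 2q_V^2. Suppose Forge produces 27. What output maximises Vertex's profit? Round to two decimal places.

With the rival's output fixed at 27, Vertex's profit is π_V = (312 - 2·27 - 2q_V)q_V - (96q_V + 2q_V²) = (258 - 2q_V)q_V - (96q_V + 2q_V²).
∂π_V/∂q_V = 162 - 8q_V = 0, so q_V = 81/4.

20.25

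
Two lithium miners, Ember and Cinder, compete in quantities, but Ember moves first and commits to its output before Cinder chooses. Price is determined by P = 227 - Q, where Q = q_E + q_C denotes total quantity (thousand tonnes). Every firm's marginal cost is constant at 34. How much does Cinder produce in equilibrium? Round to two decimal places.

Solve by backward induction. Given q_E, the follower Cinder maximises π_C = (227 - q_E - q_C)q_C - 34q_C.
∂π_C/∂q_C = 193 - q_E - 2q_C = 0 gives the reaction function q_C = (193 - q_E)/2.
The leader anticipates this reaction. Substituting into P = 227 - Q gives P = 261/2 - (1/2)q_E, so π_E = (261/2 - (1/2)q_E)q_E - 34q_E.
Leader FOC: 193/2 - q_E = 0, so q_E = 193/2.
Then q_C = (193 - 193/2)/2 = 193/4.

48.25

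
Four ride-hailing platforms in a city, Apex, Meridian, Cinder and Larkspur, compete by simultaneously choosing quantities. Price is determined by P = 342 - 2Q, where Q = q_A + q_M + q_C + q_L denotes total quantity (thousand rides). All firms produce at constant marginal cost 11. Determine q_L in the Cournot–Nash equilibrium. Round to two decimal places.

33.10

A representative firm's profit is π_i = q_i(342 - 2Q) - 11q_i.
Setting ∂π_i/∂q_i = 0 with rivals' quantities fixed: 331 - 4q_i - 2·Σ_{j≠i} q_j = 0.
By symmetry each firm produces the same amount; substituting Σ_{j≠i} q_j = 3q_i yields q_i = 331/10.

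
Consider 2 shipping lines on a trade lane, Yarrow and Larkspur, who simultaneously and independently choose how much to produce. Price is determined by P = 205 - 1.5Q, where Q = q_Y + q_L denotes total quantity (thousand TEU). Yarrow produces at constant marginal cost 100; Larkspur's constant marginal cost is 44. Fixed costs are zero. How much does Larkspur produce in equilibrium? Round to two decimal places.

Yarrow's profit: π_Y = (205 - 1.5Q)q_Y - (100q_Y). Setting ∂π_Y/∂q_Y = 0: 105 - 3q_Y - (3/2)(q_L) = 0.
Larkspur's first-order condition: 161 - 3q_L - (3/2)(q_Y) = 0.
So q_Y = (105 - (3/2)q_L)/3 and q_L = (161 - (3/2)q_Y)/3.
Substituting one into the other gives q_Y = 98/9 and q_L = 434/9.

48.22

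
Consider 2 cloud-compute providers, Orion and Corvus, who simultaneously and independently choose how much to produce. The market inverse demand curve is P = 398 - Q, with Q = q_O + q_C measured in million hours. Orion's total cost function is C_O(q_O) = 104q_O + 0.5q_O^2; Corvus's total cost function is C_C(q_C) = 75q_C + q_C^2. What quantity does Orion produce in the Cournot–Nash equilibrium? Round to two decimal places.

Orion's profit: π_O = (398 - Q)q_O - (104q_O + (1/2)q_O²). Setting ∂π_O/∂q_O = 0: 294 - 3q_O - (q_C) = 0.
Corvus's first-order condition: 323 - 4q_C - (q_O) = 0.
So q_O = (294 - q_C)/3 and q_C = (323 - q_O)/4.
Solving the pair: q_O = 853/11, q_C = 675/11.

77.55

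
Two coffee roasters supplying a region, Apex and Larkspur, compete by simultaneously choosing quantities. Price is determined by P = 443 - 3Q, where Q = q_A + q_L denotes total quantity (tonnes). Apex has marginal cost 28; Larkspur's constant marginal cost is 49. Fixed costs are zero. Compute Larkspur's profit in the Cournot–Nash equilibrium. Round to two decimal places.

5152.93

Apex's profit: π_A = (443 - 3Q)q_A - (28q_A). Setting ∂π_A/∂q_A = 0: 415 - 6q_A - 3(q_L) = 0.
Larkspur's profit: π_L = (443 - 3Q)q_L - (49q_L). Setting ∂π_L/∂q_L = 0: 394 - 6q_L - 3(q_A) = 0.
Best responses: q_A = (415 - 3q_L)/6, q_L = (394 - 3q_A)/6.
Solving the pair: q_A = 436/9, q_L = 373/9.
Price P = 443 - 3·(809/9) = 520/3.
Larkspur's profit: (520/3 - 49)·(373/9) = 5152.9259.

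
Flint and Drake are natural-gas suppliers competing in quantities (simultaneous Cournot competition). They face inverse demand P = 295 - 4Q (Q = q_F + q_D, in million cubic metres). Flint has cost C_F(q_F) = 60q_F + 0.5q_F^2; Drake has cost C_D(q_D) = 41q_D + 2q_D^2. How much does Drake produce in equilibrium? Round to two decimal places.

14.63

Flint's profit: π_F = (295 - 4Q)q_F - (60q_F + (1/2)q_F²). Setting ∂π_F/∂q_F = 0: 235 - 9q_F - 4(q_D) = 0.
Drake's profit: π_D = (295 - 4Q)q_D - (41q_D + 2q_D²). Setting ∂π_D/∂q_D = 0: 254 - 12q_D - 4(q_F) = 0.
So q_F = (235 - 4q_D)/9 and q_D = (254 - 4q_F)/12.
Solving the pair: q_F = 451/23, q_D = 673/46.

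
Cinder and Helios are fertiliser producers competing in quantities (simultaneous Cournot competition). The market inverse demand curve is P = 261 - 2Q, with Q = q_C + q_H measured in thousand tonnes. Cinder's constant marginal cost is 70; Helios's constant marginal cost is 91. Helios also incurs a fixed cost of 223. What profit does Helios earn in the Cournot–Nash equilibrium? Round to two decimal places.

1010.39

Cinder's profit: π_C = (261 - 2Q)q_C - (70q_C). Setting ∂π_C/∂q_C = 0: 191 - 4q_C - 2(q_H) = 0.
Helios's profit: π_H = (261 - 2Q)q_H - (91q_H). Setting ∂π_H/∂q_H = 0: 170 - 4q_H - 2(q_C) = 0.
Rearranging gives the reaction functions q_C = (191 - 2q_H)/4 and q_H = (170 - 2q_C)/4.
Substituting one into the other gives q_C = 106/3 and q_H = 149/6.
Price P = 261 - 2·(361/6) = 422/3.
Helios's profit: (422/3 - 91)·(149/6) - 223 = 1010.3889.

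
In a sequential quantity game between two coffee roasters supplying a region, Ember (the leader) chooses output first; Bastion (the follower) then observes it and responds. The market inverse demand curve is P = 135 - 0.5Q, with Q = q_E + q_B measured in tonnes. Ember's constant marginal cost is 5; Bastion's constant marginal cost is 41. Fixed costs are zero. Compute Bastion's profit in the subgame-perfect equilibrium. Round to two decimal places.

60.50

Solve by backward induction. Given q_E, the follower Bastion maximises π_B = (135 - (1/2)q_E - (1/2)q_B)q_B - 41q_B.
∂π_B/∂q_B = 94 - (1/2)q_E - q_B = 0 gives the reaction function q_B = (94 - (1/2)q_E).
Ember substitutes q_B(q_E) into its own profit: π_E = q_E(135 - (1/2)q_E - (94 - (1/2)q_E)/2) - 5q_E = (88 - (1/4)q_E)q_E - 5q_E.
The leader's first-order condition 83 - (1/2)q_E = 0 yields q_E = 166.
Then q_B = (94 - (1/2)·166) = 11.
Price P = 135 - (1/2)·177 = 93/2.
Bastion's profit: (93/2 - 41)·11 = 121/2.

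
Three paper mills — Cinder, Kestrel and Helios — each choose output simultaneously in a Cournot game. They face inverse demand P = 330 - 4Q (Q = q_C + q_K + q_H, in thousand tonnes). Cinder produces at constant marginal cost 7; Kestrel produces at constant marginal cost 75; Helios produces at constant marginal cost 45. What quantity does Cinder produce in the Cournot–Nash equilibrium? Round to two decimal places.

Cinder's profit: π_C = (330 - 4Q)q_C - (7q_C). Setting ∂π_C/∂q_C = 0: 323 - 8q_C - 4(q_K + q_H) = 0.
Kestrel's first-order condition: 255 - 8q_K - 4(q_C + q_H) = 0.
Helios's first-order condition: 285 - 8q_H - 4(q_C + q_K) = 0.
Summing all 3 equations gives 863 − 16Q = 0, hence Q = 863/16.
Back-substituting: q_C = (323 − 863/4)/4 = 429/16, q_K = (255 − 863/4)/4 = 157/16, q_H = (285 − 863/4)/4 = 277/16.

26.81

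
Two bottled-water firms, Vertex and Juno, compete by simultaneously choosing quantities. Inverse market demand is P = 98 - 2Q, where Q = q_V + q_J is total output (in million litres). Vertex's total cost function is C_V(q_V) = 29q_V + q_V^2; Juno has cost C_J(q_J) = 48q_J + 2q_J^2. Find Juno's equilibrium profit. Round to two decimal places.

54.22

Vertex's profit: π_V = (98 - 2Q)q_V - (29q_V + q_V²). Setting ∂π_V/∂q_V = 0: 69 - 6q_V - 2(q_J) = 0.
Juno's profit: π_J = (98 - 2Q)q_J - (48q_J + 2q_J²). Setting ∂π_J/∂q_J = 0: 50 - 8q_J - 2(q_V) = 0.
Best responses: q_V = (69 - 2q_J)/6, q_J = (50 - 2q_V)/8.
Substituting one into the other gives q_V = 113/11 and q_J = 81/22.
Price P = 98 - 2·(307/22) = 771/11.
Juno's profit: (771/11)·(81/22) - 48·(81/22) - 2(81/22)² = 54.2231.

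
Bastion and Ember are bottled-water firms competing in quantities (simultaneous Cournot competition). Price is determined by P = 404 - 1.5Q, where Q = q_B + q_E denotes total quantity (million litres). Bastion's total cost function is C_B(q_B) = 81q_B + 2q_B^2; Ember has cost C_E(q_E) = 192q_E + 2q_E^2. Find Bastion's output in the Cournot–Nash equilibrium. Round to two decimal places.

41.56

Bastion's profit: π_B = (404 - 1.5Q)q_B - (81q_B + 2q_B²). Setting ∂π_B/∂q_B = 0: 323 - 7q_B - (3/2)(q_E) = 0.
Ember's first-order condition: 212 - 7q_E - (3/2)(q_B) = 0.
So q_B = (323 - (3/2)q_E)/7 and q_E = (212 - (3/2)q_B)/7.
Substituting one into the other gives q_B = 41.5615 and q_E = 21.3797.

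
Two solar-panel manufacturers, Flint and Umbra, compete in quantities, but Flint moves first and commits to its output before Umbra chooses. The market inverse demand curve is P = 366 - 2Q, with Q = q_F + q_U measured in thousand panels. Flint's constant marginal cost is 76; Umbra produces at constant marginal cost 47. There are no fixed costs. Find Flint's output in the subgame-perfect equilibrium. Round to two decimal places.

Solve by backward induction. Given q_F, the follower Umbra maximises π_U = (366 - 2q_F - 2q_U)q_U - 47q_U.
∂π_U/∂q_U = 319 - 2q_F - 4q_U = 0 gives the reaction function q_U = (319 - 2q_F)/4.
The leader anticipates this reaction. Substituting into P = 366 - 2Q gives P = 413/2 - q_F, so π_F = (413/2 - q_F)q_F - 76q_F.
Maximising: ∂π_F/∂q_F = 261/2 - 2q_F = 0, giving q_F = 261/4.
Then q_U = (319 - 2·(261/4))/4 = 377/8.

65.25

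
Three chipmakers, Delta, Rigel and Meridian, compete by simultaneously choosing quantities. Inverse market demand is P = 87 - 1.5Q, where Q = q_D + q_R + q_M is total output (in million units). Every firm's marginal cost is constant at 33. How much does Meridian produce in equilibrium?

9

Each firm earns π_i = (87 - 1.5Q)q_i - 33q_i.
Setting ∂π_i/∂q_i = 0 with rivals' quantities fixed: 54 - 3q_i - (3/2)·Σ_{j≠i} q_j = 0.
By symmetry each firm produces the same amount; substituting Σ_{j≠i} q_j = 2q_i yields q_i = 54/6 = 9.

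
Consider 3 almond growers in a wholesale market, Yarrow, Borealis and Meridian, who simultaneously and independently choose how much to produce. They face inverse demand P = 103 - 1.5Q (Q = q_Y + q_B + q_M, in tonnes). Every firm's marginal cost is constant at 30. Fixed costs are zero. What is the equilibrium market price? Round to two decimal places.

48.25

Each firm earns π_i = (103 - 1.5Q)q_i - 30q_i.
Setting ∂π_i/∂q_i = 0 with rivals' quantities fixed: 73 - 3q_i - (3/2)·Σ_{j≠i} q_j = 0.
By symmetry each firm produces the same amount; substituting Σ_{j≠i} q_j = 2q_i yields q_i = 73/6.
Total output Q = 73/2, so price P = 103 - (3/2)·(73/2) = 193/4.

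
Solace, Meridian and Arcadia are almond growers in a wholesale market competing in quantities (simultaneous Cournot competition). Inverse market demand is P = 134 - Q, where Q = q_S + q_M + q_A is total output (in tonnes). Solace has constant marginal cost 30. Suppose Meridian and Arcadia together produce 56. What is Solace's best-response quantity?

With rivals' combined output fixed at 56, Solace's profit is π_S = (134 - 56 - q_S)q_S - (30q_S) = (78 - q_S)q_S - (30q_S).
∂π_S/∂q_S = 48 - 2q_S = 0, so q_S = 24.

24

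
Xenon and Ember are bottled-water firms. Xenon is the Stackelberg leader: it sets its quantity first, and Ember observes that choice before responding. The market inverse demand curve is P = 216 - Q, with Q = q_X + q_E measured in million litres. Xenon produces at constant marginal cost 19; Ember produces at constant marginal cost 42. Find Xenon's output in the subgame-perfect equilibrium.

Solve by backward induction. Given q_X, the follower Ember maximises π_E = (216 - q_X - q_E)q_E - 42q_E.
Follower FOC: 174 - q_X - 2q_E = 0, so q_E(q_X) = (174 - q_X)/2.
The leader anticipates this reaction. Substituting into P = 216 - Q gives P = 129 - (1/2)q_X, so π_X = (129 - (1/2)q_X)q_X - 19q_X.
Maximising: ∂π_X/∂q_X = 110 - q_X = 0, giving q_X = 110.
Then q_E = (174 - 110)/2 = 32.

110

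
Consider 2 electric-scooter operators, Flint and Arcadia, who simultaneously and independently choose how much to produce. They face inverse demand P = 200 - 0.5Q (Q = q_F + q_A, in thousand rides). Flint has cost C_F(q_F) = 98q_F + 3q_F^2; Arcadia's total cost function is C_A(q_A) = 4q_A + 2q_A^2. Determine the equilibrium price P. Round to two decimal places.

Flint's profit: π_F = (200 - 0.5Q)q_F - (98q_F + 3q_F²). Setting ∂π_F/∂q_F = 0: 102 - 7q_F - (1/2)(q_A) = 0.
Arcadia's profit: π_A = (200 - 0.5Q)q_A - (4q_A + 2q_A²). Setting ∂π_A/∂q_A = 0: 196 - 5q_A - (1/2)(q_F) = 0.
So q_F = (102 - (1/2)q_A)/7 and q_A = (196 - (1/2)q_F)/5.
Solving the pair: q_F = 1648/139, q_A = 38.0144.
Total output Q = 49.8705, so price P = 200 - (1/2)·49.8705 = 175.0647.

175.06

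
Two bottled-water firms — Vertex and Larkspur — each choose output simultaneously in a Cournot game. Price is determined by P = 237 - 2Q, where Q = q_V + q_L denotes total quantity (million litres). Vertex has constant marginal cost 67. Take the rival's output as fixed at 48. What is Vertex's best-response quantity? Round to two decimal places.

18.50

With the rival's output fixed at 48, Vertex's profit is π_V = (237 - 2·48 - 2q_V)q_V - (67q_V) = (141 - 2q_V)q_V - (67q_V).
∂π_V/∂q_V = 74 - 4q_V = 0, so q_V = 37/2.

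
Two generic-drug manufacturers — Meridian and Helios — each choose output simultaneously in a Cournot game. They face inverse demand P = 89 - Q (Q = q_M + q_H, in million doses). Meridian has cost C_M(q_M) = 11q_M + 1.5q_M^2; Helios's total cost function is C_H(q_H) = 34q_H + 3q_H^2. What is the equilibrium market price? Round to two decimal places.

Meridian's profit: π_M = (89 - Q)q_M - (11q_M + (3/2)q_M²). Setting ∂π_M/∂q_M = 0: 78 - 5q_M - (q_H) = 0.
Helios's profit: π_H = (89 - Q)q_H - (34q_H + 3q_H²). Setting ∂π_H/∂q_H = 0: 55 - 8q_H - (q_M) = 0.
So q_M = (78 - q_H)/5 and q_H = (55 - q_M)/8.
Substituting one into the other gives q_M = 569/39 and q_H = 197/39.
Total output Q = 766/39, so price P = 89 - 766/39 = 69.3590.

69.36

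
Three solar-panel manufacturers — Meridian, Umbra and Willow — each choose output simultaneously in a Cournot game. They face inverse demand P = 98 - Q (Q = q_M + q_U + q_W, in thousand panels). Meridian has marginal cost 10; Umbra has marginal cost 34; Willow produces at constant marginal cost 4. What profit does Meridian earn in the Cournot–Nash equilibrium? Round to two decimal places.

702.25

Meridian's profit: π_M = (98 - Q)q_M - (10q_M). Setting ∂π_M/∂q_M = 0: 88 - 2q_M - (q_U + q_W) = 0.
Umbra's profit: π_U = (98 - Q)q_U - (34q_U). Setting ∂π_U/∂q_U = 0: 64 - 2q_U - (q_M + q_W) = 0.
Willow's profit: π_W = (98 - Q)q_W - (4q_W). Setting ∂π_W/∂q_W = 0: 94 - 2q_W - (q_M + q_U) = 0.
Adding the 3 conditions: 246 − 2Q − 2Q = 0, i.e. Q = 123/2.
Back-substituting: q_M = (88 − 123/2) = 53/2, q_U = (64 − 123/2) = 5/2, q_W = (94 − 123/2) = 65/2.
Price P = 98 - 123/2 = 73/2.
Meridian's profit: (73/2 - 10)·(53/2) = 702.2500.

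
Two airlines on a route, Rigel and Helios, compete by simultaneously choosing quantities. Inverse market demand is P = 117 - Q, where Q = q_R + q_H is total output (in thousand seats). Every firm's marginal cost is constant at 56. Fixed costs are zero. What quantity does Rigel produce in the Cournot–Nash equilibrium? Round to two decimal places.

Each firm earns π_i = (117 - Q)q_i - 56q_i.
First-order condition (treating rivals' output as given): 61 - 2q_i - q_j = 0.
By symmetry each firm produces the same amount; substituting q_j = q_i yields q_i = 61/3.

20.33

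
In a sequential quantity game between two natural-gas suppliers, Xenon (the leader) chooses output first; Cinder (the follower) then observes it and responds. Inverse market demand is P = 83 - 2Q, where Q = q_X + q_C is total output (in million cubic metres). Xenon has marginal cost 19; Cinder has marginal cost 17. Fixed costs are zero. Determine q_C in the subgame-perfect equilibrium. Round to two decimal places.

8.75

The follower Cinder best-responds to any q_X: π_C = (83 - 2Q)q_C - 17q_C.
Setting the follower's marginal profit to zero, 66 - 2q_X - 4q_C = 0, i.e. q_C = (66 - 2q_X)/4.
The leader anticipates this reaction. Substituting into P = 83 - 2Q gives P = 50 - q_X, so π_X = (50 - q_X)q_X - 19q_X.
Leader FOC: 31 - 2q_X = 0, so q_X = 31/2.
Then q_C = (66 - 2·(31/2))/4 = 35/4.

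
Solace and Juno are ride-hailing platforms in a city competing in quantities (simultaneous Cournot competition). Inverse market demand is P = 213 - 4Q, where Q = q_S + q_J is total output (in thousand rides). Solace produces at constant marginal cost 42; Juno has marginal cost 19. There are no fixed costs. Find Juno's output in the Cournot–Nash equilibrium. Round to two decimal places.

18.08

Solace's profit: π_S = (213 - 4Q)q_S - (42q_S). Setting ∂π_S/∂q_S = 0: 171 - 8q_S - 4(q_J) = 0.
Juno's first-order condition: 194 - 8q_J - 4(q_S) = 0.
So q_S = (171 - 4q_J)/8 and q_J = (194 - 4q_S)/8.
Solving the pair: q_S = 37/3, q_J = 217/12.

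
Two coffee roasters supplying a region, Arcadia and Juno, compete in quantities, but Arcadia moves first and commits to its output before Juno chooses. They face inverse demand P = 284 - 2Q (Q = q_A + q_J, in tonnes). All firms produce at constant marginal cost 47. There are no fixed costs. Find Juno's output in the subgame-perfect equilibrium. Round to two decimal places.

29.63

The follower Juno best-responds to any q_A: π_J = (284 - 2Q)q_J - 47q_J.
∂π_J/∂q_J = 237 - 2q_A - 4q_J = 0 gives the reaction function q_J = (237 - 2q_A)/4.
Arcadia substitutes q_J(q_A) into its own profit: π_A = q_A(284 - 2q_A - (237 - 2q_A)/2) - 47q_A = (331/2 - q_A)q_A - 47q_A.
Leader FOC: 237/2 - 2q_A = 0, so q_A = 237/4.
Then q_J = (237 - 2·(237/4))/4 = 237/8.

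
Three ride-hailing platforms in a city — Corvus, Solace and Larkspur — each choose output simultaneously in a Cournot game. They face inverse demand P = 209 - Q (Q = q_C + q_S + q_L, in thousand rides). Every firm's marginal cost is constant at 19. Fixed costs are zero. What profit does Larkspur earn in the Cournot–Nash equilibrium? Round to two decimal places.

A representative firm's profit is π_i = q_i(209 - Q) - 19q_i.
Setting ∂π_i/∂q_i = 0 with rivals' quantities fixed: 190 - 2q_i - Σ_{j≠i} q_j = 0.
With identical firms every q_j equals q_i, so Σ_{j≠i} q_j = 2q_i and 190 = 4q_i, giving q_i = 95/2.
Price P = 209 - 285/2 = 133/2.
Larkspur's profit: (133/2 - 19)·(95/2) = 2256.2500.

2256.25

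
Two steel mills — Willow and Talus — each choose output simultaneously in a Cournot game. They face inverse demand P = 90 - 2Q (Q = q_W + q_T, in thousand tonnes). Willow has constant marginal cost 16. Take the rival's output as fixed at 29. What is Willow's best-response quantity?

4

With the rival's output fixed at 29, Willow's profit is π_W = (90 - 2·29 - 2q_W)q_W - (16q_W) = (32 - 2q_W)q_W - (16q_W).
∂π_W/∂q_W = 16 - 4q_W = 0, so q_W = 4.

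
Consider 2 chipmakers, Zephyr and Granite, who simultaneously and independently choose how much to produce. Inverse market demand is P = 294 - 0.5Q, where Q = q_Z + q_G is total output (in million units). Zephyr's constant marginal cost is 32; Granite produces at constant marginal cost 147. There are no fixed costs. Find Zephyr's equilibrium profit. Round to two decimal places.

31584.22

Zephyr's profit: π_Z = (294 - 0.5Q)q_Z - (32q_Z). Setting ∂π_Z/∂q_Z = 0: 262 - q_Z - (1/2)(q_G) = 0.
Granite's first-order condition: 147 - q_G - (1/2)(q_Z) = 0.
Best responses: q_Z = (262 - (1/2)q_G), q_G = (147 - (1/2)q_Z).
Substituting one into the other gives q_Z = 754/3 and q_G = 64/3.
Price P = 294 - (1/2)·(818/3) = 473/3.
Zephyr's profit: (473/3 - 32)·(754/3) = 31584.2222.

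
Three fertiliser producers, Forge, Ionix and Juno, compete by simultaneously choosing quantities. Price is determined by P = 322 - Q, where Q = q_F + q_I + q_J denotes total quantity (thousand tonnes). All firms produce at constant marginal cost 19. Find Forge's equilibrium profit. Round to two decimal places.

5738.06

A representative firm's profit is π_i = q_i(322 - Q) - 19q_i.
First-order condition (treating rivals' output as given): 303 - 2q_i - Σ_{j≠i} q_j = 0.
By symmetry each firm produces the same amount; substituting Σ_{j≠i} q_j = 2q_i yields q_i = 303/4.
Price P = 322 - 909/4 = 379/4.
Forge's profit: (379/4 - 19)·(303/4) = 5738.0625.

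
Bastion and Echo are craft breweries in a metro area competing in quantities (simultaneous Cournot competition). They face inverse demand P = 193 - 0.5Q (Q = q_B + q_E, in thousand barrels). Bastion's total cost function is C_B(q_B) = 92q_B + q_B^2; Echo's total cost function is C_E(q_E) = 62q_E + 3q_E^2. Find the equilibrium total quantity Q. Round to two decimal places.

47.42

Bastion's profit: π_B = (193 - 0.5Q)q_B - (92q_B + q_B²). Setting ∂π_B/∂q_B = 0: 101 - 3q_B - (1/2)(q_E) = 0.
Echo's first-order condition: 131 - 7q_E - (1/2)(q_B) = 0.
So q_B = (101 - (1/2)q_E)/3 and q_E = (131 - (1/2)q_B)/7.
Substituting one into the other gives q_B = 30.9157 and q_E = 1370/83.
Total output Q = 30.9157 + 1370/83 = 47.4217.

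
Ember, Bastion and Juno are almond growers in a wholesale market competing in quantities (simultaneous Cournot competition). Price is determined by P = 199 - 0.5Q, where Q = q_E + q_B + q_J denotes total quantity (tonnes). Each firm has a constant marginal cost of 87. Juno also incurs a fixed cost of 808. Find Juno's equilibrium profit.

Each firm earns π_i = (199 - 0.5Q)q_i - 87q_i.
First-order condition (treating rivals' output as given): 112 - q_i - (1/2)·Σ_{j≠i} q_j = 0.
By symmetry each firm produces the same amount; substituting Σ_{j≠i} q_j = 2q_i yields q_i = 112/2 = 56.
Price P = 199 - (1/2)·168 = 115.
Juno's profit: (115 - 87)·56 - 808 = 760.

760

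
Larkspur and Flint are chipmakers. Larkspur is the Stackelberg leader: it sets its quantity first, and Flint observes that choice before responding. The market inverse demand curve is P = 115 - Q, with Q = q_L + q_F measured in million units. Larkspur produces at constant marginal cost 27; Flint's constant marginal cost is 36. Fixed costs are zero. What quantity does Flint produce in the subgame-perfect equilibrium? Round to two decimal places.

Solve by backward induction. Given q_L, the follower Flint maximises π_F = (115 - q_L - q_F)q_F - 36q_F.
Follower FOC: 79 - q_L - 2q_F = 0, so q_F(q_L) = (79 - q_L)/2.
The leader anticipates this reaction. Substituting into P = 115 - Q gives P = 151/2 - (1/2)q_L, so π_L = (151/2 - (1/2)q_L)q_L - 27q_L.
Leader FOC: 97/2 - q_L = 0, so q_L = 97/2.
Then q_F = (79 - 97/2)/2 = 61/4.

15.25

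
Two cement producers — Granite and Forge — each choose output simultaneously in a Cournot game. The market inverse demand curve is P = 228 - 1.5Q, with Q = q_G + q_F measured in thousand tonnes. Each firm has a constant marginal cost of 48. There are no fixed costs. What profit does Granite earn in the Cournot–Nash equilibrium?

A representative firm's profit is π_i = q_i(228 - 1.5Q) - 48q_i.
Setting ∂π_i/∂q_i = 0 with rivals' quantities fixed: 180 - 3q_i - (3/2)q_j = 0.
By symmetry each firm produces the same amount; substituting q_j = q_i yields q_i = 180/(9/2) = 40.
Price P = 228 - (3/2)·80 = 108.
Granite's profit: (108 - 48)·40 = 2400.

2400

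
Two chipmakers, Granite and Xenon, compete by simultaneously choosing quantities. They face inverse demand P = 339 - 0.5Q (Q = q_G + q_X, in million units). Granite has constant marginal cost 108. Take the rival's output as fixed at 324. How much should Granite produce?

With the rival's output fixed at 324, Granite's profit is π_G = (339 - (1/2)·324 - (1/2)q_G)q_G - (108q_G) = (177 - (1/2)q_G)q_G - (108q_G).
∂π_G/∂q_G = 69 - q_G = 0, so q_G = 69.

69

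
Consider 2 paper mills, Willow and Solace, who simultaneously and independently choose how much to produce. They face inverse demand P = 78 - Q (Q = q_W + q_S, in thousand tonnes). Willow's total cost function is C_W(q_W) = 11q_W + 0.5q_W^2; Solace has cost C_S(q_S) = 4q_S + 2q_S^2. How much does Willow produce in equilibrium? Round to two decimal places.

19.29

Willow's profit: π_W = (78 - Q)q_W - (11q_W + (1/2)q_W²). Setting ∂π_W/∂q_W = 0: 67 - 3q_W - (q_S) = 0.
Solace's first-order condition: 74 - 6q_S - (q_W) = 0.
So q_W = (67 - q_S)/3 and q_S = (74 - q_W)/6.
Solving the pair: q_W = 328/17, q_S = 155/17.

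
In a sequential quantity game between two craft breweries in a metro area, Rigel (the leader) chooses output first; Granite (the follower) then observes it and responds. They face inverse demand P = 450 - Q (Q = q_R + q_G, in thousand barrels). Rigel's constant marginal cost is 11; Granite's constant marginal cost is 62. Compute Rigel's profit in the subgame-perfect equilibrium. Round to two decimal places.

30012.50

The follower Granite best-responds to any q_R: π_G = (450 - Q)q_G - 62q_G.
Follower FOC: 388 - q_R - 2q_G = 0, so q_G(q_R) = (388 - q_R)/2.
The leader anticipates this reaction. Substituting into P = 450 - Q gives P = 256 - (1/2)q_R, so π_R = (256 - (1/2)q_R)q_R - 11q_R.
Leader FOC: 245 - q_R = 0, so q_R = 245.
Then q_G = (388 - 245)/2 = 143/2.
Price P = 450 - 633/2 = 267/2.
Rigel's profit: (267/2 - 11)·245 = 30012.5000.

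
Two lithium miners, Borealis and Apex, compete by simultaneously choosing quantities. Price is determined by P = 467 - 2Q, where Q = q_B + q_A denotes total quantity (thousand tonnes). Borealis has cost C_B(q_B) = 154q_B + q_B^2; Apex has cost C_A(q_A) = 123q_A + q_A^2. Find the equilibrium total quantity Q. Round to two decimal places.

82.13

Borealis's profit: π_B = (467 - 2Q)q_B - (154q_B + q_B²). Setting ∂π_B/∂q_B = 0: 313 - 6q_B - 2(q_A) = 0.
Apex's profit: π_A = (467 - 2Q)q_A - (123q_A + q_A²). Setting ∂π_A/∂q_A = 0: 344 - 6q_A - 2(q_B) = 0.
Best responses: q_B = (313 - 2q_A)/6, q_A = (344 - 2q_B)/6.
Solving the pair: q_B = 595/16, q_A = 719/16.
Total output Q = 595/16 + 719/16 = 657/8.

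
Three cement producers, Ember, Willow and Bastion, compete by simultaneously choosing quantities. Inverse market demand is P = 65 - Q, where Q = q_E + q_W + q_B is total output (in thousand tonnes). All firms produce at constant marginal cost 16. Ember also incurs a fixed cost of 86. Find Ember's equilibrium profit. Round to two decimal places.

A representative firm's profit is π_i = q_i(65 - Q) - 16q_i.
Setting ∂π_i/∂q_i = 0 with rivals' quantities fixed: 49 - 2q_i - Σ_{j≠i} q_j = 0.
By symmetry each firm produces the same amount; substituting Σ_{j≠i} q_j = 2q_i yields q_i = 49/4.
Price P = 65 - 147/4 = 113/4.
Ember's profit: (113/4 - 16)·(49/4) - 86 = 1025/16.

64.06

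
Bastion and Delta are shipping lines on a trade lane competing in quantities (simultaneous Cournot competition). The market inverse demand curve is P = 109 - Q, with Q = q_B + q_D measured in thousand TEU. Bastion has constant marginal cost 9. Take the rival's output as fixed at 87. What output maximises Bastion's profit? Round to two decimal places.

With the rival's output fixed at 87, Bastion's profit is π_B = (109 - 87 - q_B)q_B - (9q_B) = (22 - q_B)q_B - (9q_B).
∂π_B/∂q_B = 13 - 2q_B = 0, so q_B = 13/2.

6.50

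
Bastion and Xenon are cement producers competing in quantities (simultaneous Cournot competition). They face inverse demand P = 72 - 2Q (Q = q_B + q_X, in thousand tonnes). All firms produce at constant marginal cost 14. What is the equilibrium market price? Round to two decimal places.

A representative firm's profit is π_i = q_i(72 - 2Q) - 14q_i.
Setting ∂π_i/∂q_i = 0 with rivals' quantities fixed: 58 - 4q_i - 2q_j = 0.
With identical firms every q_j equals q_i, so q_j = q_i and 58 = 6q_i, giving q_i = 29/3.
Total output Q = 58/3, so price P = 72 - 2·(58/3) = 100/3.

33.33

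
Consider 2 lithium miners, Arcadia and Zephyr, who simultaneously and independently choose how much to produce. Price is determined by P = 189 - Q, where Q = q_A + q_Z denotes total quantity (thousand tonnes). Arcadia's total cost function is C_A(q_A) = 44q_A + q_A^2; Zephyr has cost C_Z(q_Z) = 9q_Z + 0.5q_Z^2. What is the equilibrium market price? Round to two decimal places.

113.55

Arcadia's profit: π_A = (189 - Q)q_A - (44q_A + q_A²). Setting ∂π_A/∂q_A = 0: 145 - 4q_A - (q_Z) = 0.
Zephyr's profit: π_Z = (189 - Q)q_Z - (9q_Z + (1/2)q_Z²). Setting ∂π_Z/∂q_Z = 0: 180 - 3q_Z - (q_A) = 0.
So q_A = (145 - q_Z)/4 and q_Z = (180 - q_A)/3.
Solving the pair: q_A = 255/11, q_Z = 575/11.
Total output Q = 830/11, so price P = 189 - 830/11 = 1249/11.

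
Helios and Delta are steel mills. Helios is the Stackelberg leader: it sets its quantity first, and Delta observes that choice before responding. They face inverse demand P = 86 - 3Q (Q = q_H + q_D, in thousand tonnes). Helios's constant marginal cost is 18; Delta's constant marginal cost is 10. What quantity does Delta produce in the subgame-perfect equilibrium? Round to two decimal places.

7.67

The follower Delta best-responds to any q_H: π_D = (86 - 3Q)q_D - 10q_D.
Follower FOC: 76 - 3q_H - 6q_D = 0, so q_D(q_H) = (76 - 3q_H)/6.
Helios substitutes q_D(q_H) into its own profit: π_H = q_H(86 - 3q_H - (76 - 3q_H)/2) - 18q_H = (48 - (3/2)q_H)q_H - 18q_H.
Maximising: ∂π_H/∂q_H = 30 - 3q_H = 0, giving q_H = 10.
Then q_D = (76 - 3·10)/6 = 23/3.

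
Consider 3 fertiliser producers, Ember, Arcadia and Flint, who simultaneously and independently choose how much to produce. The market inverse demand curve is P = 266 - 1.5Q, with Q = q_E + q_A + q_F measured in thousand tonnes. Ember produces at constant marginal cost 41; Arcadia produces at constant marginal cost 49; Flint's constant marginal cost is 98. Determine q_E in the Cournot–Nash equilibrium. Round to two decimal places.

48.33

Ember's profit: π_E = (266 - 1.5Q)q_E - (41q_E). Setting ∂π_E/∂q_E = 0: 225 - 3q_E - (3/2)(q_A + q_F) = 0.
Arcadia's profit: π_A = (266 - 1.5Q)q_A - (49q_A). Setting ∂π_A/∂q_A = 0: 217 - 3q_A - (3/2)(q_E + q_F) = 0.
Flint's first-order condition: 168 - 3q_F - (3/2)(q_E + q_A) = 0.
Summing all 3 equations gives 610 − 6Q = 0, hence Q = 305/3.
Back-substituting: q_E = (225 − 305/2)/(3/2) = 145/3, q_A = (217 − 305/2)/(3/2) = 43, q_F = (168 − 305/2)/(3/2) = 31/3.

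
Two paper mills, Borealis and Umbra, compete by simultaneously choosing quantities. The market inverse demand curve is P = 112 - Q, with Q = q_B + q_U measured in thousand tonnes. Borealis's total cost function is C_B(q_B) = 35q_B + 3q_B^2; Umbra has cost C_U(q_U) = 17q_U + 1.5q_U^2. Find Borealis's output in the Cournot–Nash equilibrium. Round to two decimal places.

7.44

Borealis's profit: π_B = (112 - Q)q_B - (35q_B + 3q_B²). Setting ∂π_B/∂q_B = 0: 77 - 8q_B - (q_U) = 0.
Umbra's first-order condition: 95 - 5q_U - (q_B) = 0.
So q_B = (77 - q_U)/8 and q_U = (95 - q_B)/5.
Substituting one into the other gives q_B = 290/39 and q_U = 683/39.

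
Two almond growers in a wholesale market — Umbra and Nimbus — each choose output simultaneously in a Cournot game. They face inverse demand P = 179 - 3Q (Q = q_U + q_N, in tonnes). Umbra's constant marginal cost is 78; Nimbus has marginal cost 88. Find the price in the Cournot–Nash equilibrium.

115

Umbra's profit: π_U = (179 - 3Q)q_U - (78q_U). Setting ∂π_U/∂q_U = 0: 101 - 6q_U - 3(q_N) = 0.
Nimbus's first-order condition: 91 - 6q_N - 3(q_U) = 0.
So q_U = (101 - 3q_N)/6 and q_N = (91 - 3q_U)/6.
Substituting one into the other gives q_U = 37/3 and q_N = 9.
Total output Q = 64/3, so price P = 179 - 3·(64/3) = 115.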